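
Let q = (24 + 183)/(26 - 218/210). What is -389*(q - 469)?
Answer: 469722946/2621 ≈ 1.7922e+5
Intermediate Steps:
q = 21735/2621 (q = 207/(26 - 218*1/210) = 207/(26 - 109/105) = 207/(2621/105) = 207*(105/2621) = 21735/2621 ≈ 8.2926)
-389*(q - 469) = -389*(21735/2621 - 469) = -389*(-1207514/2621) = 469722946/2621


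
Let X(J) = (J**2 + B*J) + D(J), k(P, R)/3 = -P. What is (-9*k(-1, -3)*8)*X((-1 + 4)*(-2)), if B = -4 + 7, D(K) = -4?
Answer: -3024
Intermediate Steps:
k(P, R) = -3*P (k(P, R) = 3*(-P) = -3*P)
B = 3
X(J) = -4 + J**2 + 3*J (X(J) = (J**2 + 3*J) - 4 = -4 + J**2 + 3*J)
(-9*k(-1, -3)*8)*X((-1 + 4)*(-2)) = (-(-27)*(-1)*8)*(-4 + ((-1 + 4)*(-2))**2 + 3*((-1 + 4)*(-2))) = (-9*3*8)*(-4 + (3*(-2))**2 + 3*(3*(-2))) = (-27*8)*(-4 + (-6)**2 + 3*(-6)) = -216*(-4 + 36 - 18) = -216*14 = -3024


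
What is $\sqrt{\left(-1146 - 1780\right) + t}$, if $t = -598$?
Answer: $2 i \sqrt{881} \approx 59.363 i$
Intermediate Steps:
$\sqrt{\left(-1146 - 1780\right) + t} = \sqrt{\left(-1146 - 1780\right) - 598} = \sqrt{-2926 - 598} = \sqrt{-3524} = 2 i \sqrt{881}$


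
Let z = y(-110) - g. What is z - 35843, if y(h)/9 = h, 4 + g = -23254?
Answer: -13575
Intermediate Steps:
g = -23258 (g = -4 - 23254 = -23258)
y(h) = 9*h
z = 22268 (z = 9*(-110) - 1*(-23258) = -990 + 23258 = 22268)
z - 35843 = 22268 - 35843 = -13575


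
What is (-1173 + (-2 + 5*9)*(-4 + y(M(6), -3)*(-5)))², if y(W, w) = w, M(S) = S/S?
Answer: 490000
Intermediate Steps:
M(S) = 1
(-1173 + (-2 + 5*9)*(-4 + y(M(6), -3)*(-5)))² = (-1173 + (-2 + 5*9)*(-4 - 3*(-5)))² = (-1173 + (-2 + 45)*(-4 + 15))² = (-1173 + 43*11)² = (-1173 + 473)² = (-700)² = 490000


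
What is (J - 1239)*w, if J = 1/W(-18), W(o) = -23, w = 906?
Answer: -25819188/23 ≈ -1.1226e+6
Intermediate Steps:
J = -1/23 (J = 1/(-23) = -1/23 ≈ -0.043478)
(J - 1239)*w = (-1/23 - 1239)*906 = -28498/23*906 = -25819188/23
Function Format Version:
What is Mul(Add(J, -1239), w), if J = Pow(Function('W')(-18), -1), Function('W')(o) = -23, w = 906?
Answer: Rational(-25819188, 23) ≈ -1.1226e+6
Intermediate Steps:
J = Rational(-1, 23) (J = Pow(-23, -1) = Rational(-1, 23) ≈ -0.043478)
Mul(Add(J, -1239), w) = Mul(Add(Rational(-1, 23), -1239), 906) = Mul(Rational(-28498, 23), 906) = Rational(-25819188, 23)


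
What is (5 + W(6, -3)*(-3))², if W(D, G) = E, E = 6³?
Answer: 413449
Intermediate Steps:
E = 216
W(D, G) = 216
(5 + W(6, -3)*(-3))² = (5 + 216*(-3))² = (5 - 648)² = (-643)² = 413449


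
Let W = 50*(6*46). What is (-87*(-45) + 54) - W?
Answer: -9831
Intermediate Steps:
W = 13800 (W = 50*276 = 13800)
(-87*(-45) + 54) - W = (-87*(-45) + 54) - 1*13800 = (3915 + 54) - 13800 = 3969 - 13800 = -9831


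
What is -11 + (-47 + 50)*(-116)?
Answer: -359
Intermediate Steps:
-11 + (-47 + 50)*(-116) = -11 + 3*(-116) = -11 - 348 = -359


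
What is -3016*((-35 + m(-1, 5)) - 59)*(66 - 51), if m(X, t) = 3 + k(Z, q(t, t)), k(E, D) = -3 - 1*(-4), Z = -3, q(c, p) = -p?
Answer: 4071600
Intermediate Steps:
k(E, D) = 1 (k(E, D) = -3 + 4 = 1)
m(X, t) = 4 (m(X, t) = 3 + 1 = 4)
-3016*((-35 + m(-1, 5)) - 59)*(66 - 51) = -3016*((-35 + 4) - 59)*(66 - 51) = -3016*(-31 - 59)*15 = -(-271440)*15 = -3016*(-1350) = 4071600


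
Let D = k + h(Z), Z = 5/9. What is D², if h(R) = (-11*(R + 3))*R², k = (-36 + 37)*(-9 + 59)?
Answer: 764522500/531441 ≈ 1438.6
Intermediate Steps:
k = 50 (k = 1*50 = 50)
Z = 5/9 (Z = 5*(⅑) = 5/9 ≈ 0.55556)
h(R) = R²*(-33 - 11*R) (h(R) = (-11*(3 + R))*R² = (-33 - 11*R)*R² = R²*(-33 - 11*R))
D = 27650/729 (D = 50 + 11*(5/9)²*(-3 - 1*5/9) = 50 + 11*(25/81)*(-3 - 5/9) = 50 + 11*(25/81)*(-32/9) = 50 - 8800/729 = 27650/729 ≈ 37.929)
D² = (27650/729)² = 764522500/531441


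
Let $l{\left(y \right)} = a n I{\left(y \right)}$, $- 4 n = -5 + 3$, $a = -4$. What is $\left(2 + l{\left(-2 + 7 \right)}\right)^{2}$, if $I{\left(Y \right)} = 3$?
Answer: $16$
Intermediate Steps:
$n = \frac{1}{2}$ ($n = - \frac{-5 + 3}{4} = \left(- \frac{1}{4}\right) \left(-2\right) = \frac{1}{2} \approx 0.5$)
$l{\left(y \right)} = -6$ ($l{\left(y \right)} = \left(-4\right) \frac{1}{2} \cdot 3 = \left(-2\right) 3 = -6$)
$\left(2 + l{\left(-2 + 7 \right)}\right)^{2} = \left(2 - 6\right)^{2} = \left(-4\right)^{2} = 16$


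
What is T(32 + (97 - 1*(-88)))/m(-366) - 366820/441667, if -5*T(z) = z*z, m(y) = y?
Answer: 20126376763/808250610 ≈ 24.901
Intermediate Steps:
T(z) = -z²/5 (T(z) = -z*z/5 = -z²/5)
T(32 + (97 - 1*(-88)))/m(-366) - 366820/441667 = -(32 + (97 - 1*(-88)))²/5/(-366) - 366820/441667 = -(32 + (97 + 88))²/5*(-1/366) - 366820*1/441667 = -(32 + 185)²/5*(-1/366) - 366820/441667 = -⅕*217²*(-1/366) - 366820/441667 = -⅕*47089*(-1/366) - 366820/441667 = -47089/5*(-1/366) - 366820/441667 = 47089/1830 - 366820/441667 = 20126376763/808250610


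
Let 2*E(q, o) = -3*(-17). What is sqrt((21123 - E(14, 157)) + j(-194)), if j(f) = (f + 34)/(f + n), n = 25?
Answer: 5*sqrt(570502)/26 ≈ 145.25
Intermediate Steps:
j(f) = (34 + f)/(25 + f) (j(f) = (f + 34)/(f + 25) = (34 + f)/(25 + f))
E(q, o) = 51/2 (E(q, o) = (-3*(-17))/2 = (1/2)*51 = 51/2)
sqrt((21123 - E(14, 157)) + j(-194)) = sqrt((21123 - 1*51/2) + (34 - 194)/(25 - 194)) = sqrt((21123 - 51/2) - 160/(-169)) = sqrt(42195/2 - 1/169*(-160)) = sqrt(42195/2 + 160/169) = sqrt(7131275/338) = 5*sqrt(570502)/26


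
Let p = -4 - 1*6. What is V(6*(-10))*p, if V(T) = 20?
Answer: -200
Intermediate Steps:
p = -10 (p = -4 - 6 = -10)
V(6*(-10))*p = 20*(-10) = -200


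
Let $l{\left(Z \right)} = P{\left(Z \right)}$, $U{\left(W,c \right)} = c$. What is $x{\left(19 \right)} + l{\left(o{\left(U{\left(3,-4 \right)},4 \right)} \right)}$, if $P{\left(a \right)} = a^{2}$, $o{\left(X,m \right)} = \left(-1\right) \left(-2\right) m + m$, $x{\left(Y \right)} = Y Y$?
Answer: $505$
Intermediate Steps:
$x{\left(Y \right)} = Y^{2}$
$o{\left(X,m \right)} = 3 m$ ($o{\left(X,m \right)} = 2 m + m = 3 m$)
$l{\left(Z \right)} = Z^{2}$
$x{\left(19 \right)} + l{\left(o{\left(U{\left(3,-4 \right)},4 \right)} \right)} = 19^{2} + \left(3 \cdot 4\right)^{2} = 361 + 12^{2} = 361 + 144 = 505$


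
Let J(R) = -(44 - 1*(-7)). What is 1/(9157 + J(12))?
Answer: 1/9106 ≈ 0.00010982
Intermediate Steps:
J(R) = -51 (J(R) = -(44 + 7) = -1*51 = -51)
1/(9157 + J(12)) = 1/(9157 - 51) = 1/9106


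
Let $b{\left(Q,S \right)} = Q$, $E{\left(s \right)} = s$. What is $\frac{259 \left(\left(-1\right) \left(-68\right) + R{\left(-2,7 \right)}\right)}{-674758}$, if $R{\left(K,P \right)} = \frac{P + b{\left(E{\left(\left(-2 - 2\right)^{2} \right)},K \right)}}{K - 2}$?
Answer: $- \frac{9213}{385576} \approx -0.023894$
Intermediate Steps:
$R{\left(K,P \right)} = \frac{16 + P}{-2 + K}$ ($R{\left(K,P \right)} = \frac{P + \left(-2 - 2\right)^{2}}{K - 2} = \frac{P + \left(-4\right)^{2}}{-2 + K} = \frac{P + 16}{-2 + K} = \frac{16 + P}{-2 + K}$)
$\frac{259 \left(\left(-1\right) \left(-68\right) + R{\left(-2,7 \right)}\right)}{-674758} = \frac{259 \left(\left(-1\right) \left(-68\right) + \frac{16 + 7}{-2 - 2}\right)}{-674758} = 259 \left(68 + \frac{1}{-4} \cdot 23\right) \left(- \frac{1}{674758}\right) = 259 \left(68 - \frac{23}{4}\right) \left(- \frac{1}{674758}\right) = 259 \cdot \frac{249}{4} \left(- \frac{1}{674758}\right) = \frac{64491}{4} \left(- \frac{1}{674758}\right) = - \frac{9213}{385576}$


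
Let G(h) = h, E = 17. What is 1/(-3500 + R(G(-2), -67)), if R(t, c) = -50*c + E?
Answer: -1/133 ≈ -0.0075188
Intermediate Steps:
R(t, c) = 17 - 50*c (R(t, c) = -50*c + 17 = 17 - 50*c)
1/(-3500 + R(G(-2), -67)) = 1/(-3500 + (17 - 50*(-67))) = 1/(-3500 + (17 + 3350)) = 1/(-3500 + 3367) = 1/(-133) = -1/133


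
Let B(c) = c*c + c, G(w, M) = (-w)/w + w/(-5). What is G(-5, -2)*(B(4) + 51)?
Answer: 0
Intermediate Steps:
G(w, M) = -1 - w/5 (G(w, M) = -1 + w*(-⅕) = -1 - w/5)
B(c) = c + c² (B(c) = c² + c = c + c²)
G(-5, -2)*(B(4) + 51) = (-1 - ⅕*(-5))*(4*(1 + 4) + 51) = (-1 + 1)*(4*5 + 51) = 0*(20 + 51) = 0*71 = 0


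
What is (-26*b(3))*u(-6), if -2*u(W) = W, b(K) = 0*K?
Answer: 0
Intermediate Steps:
b(K) = 0
u(W) = -W/2
(-26*b(3))*u(-6) = (-26*0)*(-½*(-6)) = 0*3 = 0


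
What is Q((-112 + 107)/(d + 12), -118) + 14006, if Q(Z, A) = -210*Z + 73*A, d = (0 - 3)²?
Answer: 5442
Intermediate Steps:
d = 9 (d = (-3)² = 9)
Q((-112 + 107)/(d + 12), -118) + 14006 = (-210*(-112 + 107)/(9 + 12) + 73*(-118)) + 14006 = (-(-1050)/21 - 8614) + 14006 = (-210*(-5/21) - 8614) + 14006 = (50 - 8614) + 14006 = -8564 + 14006 = 5442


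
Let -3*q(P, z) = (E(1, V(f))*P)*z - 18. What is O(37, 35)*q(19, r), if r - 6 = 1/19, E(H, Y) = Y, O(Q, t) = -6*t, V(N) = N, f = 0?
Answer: -1260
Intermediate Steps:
r = 115/19 (r = 6 + 1/19 = 115/19 ≈ 6.0526)
q(P, z) = 6 (q(P, z) = -((0*P)*z - 18)/3 = -(0*z - 18)/3 = -(0 - 18)/3 = -⅓*(-18) = 6)
O(37, 35)*q(19, r) = -6*35*6 = -210*6 = -1260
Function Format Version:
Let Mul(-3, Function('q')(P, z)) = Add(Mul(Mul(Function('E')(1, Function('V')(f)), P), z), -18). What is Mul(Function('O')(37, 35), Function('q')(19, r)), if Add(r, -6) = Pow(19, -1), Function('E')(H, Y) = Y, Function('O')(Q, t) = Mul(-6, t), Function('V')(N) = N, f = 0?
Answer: -1260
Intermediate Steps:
r = Rational(115, 19) (r = Add(6, Pow(19, -1)) = Add(6, Rational(1, 19)) = Rational(115, 19) ≈ 6.0526)
Function('q')(P, z) = 6 (Function('q')(P, z) = Mul(Rational(-1, 3), Add(Mul(Mul(0, P), z), -18)) = Mul(Rational(-1, 3), Add(Mul(0, z), -18)) = Mul(Rational(-1, 3), Add(0, -18)) = Mul(Rational(-1, 3), -18) = 6)
Mul(Function('O')(37, 35), Function('q')(19, r)) = Mul(Mul(-6, 35), 6) = Mul(-210, 6) = -1260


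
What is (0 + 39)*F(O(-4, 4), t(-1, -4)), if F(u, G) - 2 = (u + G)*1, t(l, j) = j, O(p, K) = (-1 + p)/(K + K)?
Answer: -819/8 ≈ -102.38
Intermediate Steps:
O(p, K) = (-1 + p)/(2*K) (O(p, K) = (-1 + p)/((2*K)) = (-1 + p)*(1/(2*K)) = (-1 + p)/(2*K))
F(u, G) = 2 + G + u (F(u, G) = 2 + (u + G)*1 = 2 + (G + u)*1 = 2 + (G + u) = 2 + G + u)
(0 + 39)*F(O(-4, 4), t(-1, -4)) = (0 + 39)*(2 - 4 + (½)*(-1 - 4)/4) = 39*(2 - 4 + (½)*(¼)*(-5)) = 39*(2 - 4 - 5/8) = 39*(-21/8) = -819/8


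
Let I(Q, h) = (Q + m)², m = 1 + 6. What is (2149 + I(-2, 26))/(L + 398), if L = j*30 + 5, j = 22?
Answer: 2174/1063 ≈ 2.0452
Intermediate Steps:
L = 665 (L = 22*30 + 5 = 660 + 5 = 665)
m = 7
I(Q, h) = (7 + Q)² (I(Q, h) = (Q + 7)² = (7 + Q)²)
(2149 + I(-2, 26))/(L + 398) = (2149 + (7 - 2)²)/(665 + 398) = (2149 + 5²)/1063 = (2149 + 25)*(1/1063) = 2174*(1/1063) = 2174/1063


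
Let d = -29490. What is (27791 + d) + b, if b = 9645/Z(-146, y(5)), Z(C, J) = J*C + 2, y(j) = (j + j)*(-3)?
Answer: -7435373/4382 ≈ -1696.8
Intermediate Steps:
y(j) = -6*j (y(j) = (2*j)*(-3) = -6*j)
Z(C, J) = 2 + C*J (Z(C, J) = C*J + 2 = 2 + C*J)
b = 9645/4382 (b = 9645/(2 - (-876)*5) = 9645/(2 - 146*(-30)) = 9645/(2 + 4380) = 9645/4382 ≈ 2.2010)
(27791 + d) + b = (27791 - 29490) + 9645/4382 = -1699 + 9645/4382 = -7435373/4382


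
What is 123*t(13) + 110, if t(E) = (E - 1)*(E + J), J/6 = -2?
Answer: 1586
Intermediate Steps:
J = -12 (J = 6*(-2) = -12)
t(E) = (-1 + E)*(-12 + E) (t(E) = (E - 1)*(E - 12) = (-1 + E)*(-12 + E))
123*t(13) + 110 = 123*(12 + 13**2 - 13*13) + 110 = 123*(12 + 169 - 169) + 110 = 123*12 + 110 = 1476 + 110 = 1586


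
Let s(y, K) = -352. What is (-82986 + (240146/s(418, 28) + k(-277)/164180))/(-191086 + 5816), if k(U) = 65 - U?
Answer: 604412606357/1338375658400 ≈ 0.45160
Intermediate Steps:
(-82986 + (240146/s(418, 28) + k(-277)/164180))/(-191086 + 5816) = (-82986 + (240146/(-352) + (65 - 1*(-277))/164180))/(-191086 + 5816) = (-82986 + (240146*(-1/352) + (65 + 277)*(1/164180)))/(-185270) = (-82986 + (-120073/176 + 342*(1/164180)))*(-1/185270) = (-82986 + (-120073/176 + 171/82090))*(-1/185270) = (-82986 - 4928381237/7223920)*(-1/185270) = -604412606357/7223920*(-1/185270) = 604412606357/1338375658400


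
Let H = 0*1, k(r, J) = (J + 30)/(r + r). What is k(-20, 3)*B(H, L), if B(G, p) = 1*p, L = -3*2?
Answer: 99/20 ≈ 4.9500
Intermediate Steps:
L = -6
k(r, J) = (30 + J)/(2*r) (k(r, J) = (30 + J)/((2*r)) = (30 + J)*(1/(2*r)) = (30 + J)/(2*r))
H = 0
B(G, p) = p
k(-20, 3)*B(H, L) = ((½)*(30 + 3)/(-20))*(-6) = ((½)*(-1/20)*33)*(-6) = -33/40*(-6) = 99/20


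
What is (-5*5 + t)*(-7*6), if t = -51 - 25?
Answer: 4242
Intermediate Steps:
t = -76
(-5*5 + t)*(-7*6) = (-5*5 - 76)*(-7*6) = (-25 - 76)*(-42) = -101*(-42) = 4242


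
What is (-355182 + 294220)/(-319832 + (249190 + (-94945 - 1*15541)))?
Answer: 30481/90564 ≈ 0.33657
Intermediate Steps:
(-355182 + 294220)/(-319832 + (249190 + (-94945 - 1*15541))) = -60962/(-319832 + (249190 + (-94945 - 15541))) = -60962/(-319832 + (249190 - 110486)) = -60962/(-319832 + 138704) = -60962/(-181128) = -60962*(-1/181128) = 30481/90564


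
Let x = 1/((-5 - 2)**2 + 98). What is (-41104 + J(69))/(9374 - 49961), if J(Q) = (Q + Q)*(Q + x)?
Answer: 515824/662921 ≈ 0.77811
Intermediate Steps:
x = 1/147 (x = 1/((-7)**2 + 98) = 1/(49 + 98) = 1/147 ≈ 0.0068027)
J(Q) = 2*Q*(1/147 + Q) (J(Q) = (Q + Q)*(Q + 1/147) = (2*Q)*(1/147 + Q) = 2*Q*(1/147 + Q))
(-41104 + J(69))/(9374 - 49961) = (-41104 + (2/147)*69*(1 + 147*69))/(9374 - 49961) = (-41104 + (2/147)*69*(1 + 10143))/(-40587) = (-41104 + (2/147)*69*10144)*(-1/40587) = (-41104 + 466624/49)*(-1/40587) = -1547472/49*(-1/40587) = 515824/662921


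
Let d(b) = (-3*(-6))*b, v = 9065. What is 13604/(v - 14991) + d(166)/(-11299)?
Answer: -85709242/33478937 ≈ -2.5601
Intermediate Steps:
d(b) = 18*b
13604/(v - 14991) + d(166)/(-11299) = 13604/(9065 - 14991) + (18*166)/(-11299) = 13604/(-5926) + 2988*(-1/11299) = 13604*(-1/5926) - 2988/11299 = -6802/2963 - 2988/11299 = -85709242/33478937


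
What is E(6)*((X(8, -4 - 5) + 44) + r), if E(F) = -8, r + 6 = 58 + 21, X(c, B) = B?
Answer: -864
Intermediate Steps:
r = 73 (r = -6 + (58 + 21) = -6 + 79 = 73)
E(6)*((X(8, -4 - 5) + 44) + r) = -8*(((-4 - 5) + 44) + 73) = -8*((-9 + 44) + 73) = -8*(35 + 73) = -8*108 = -864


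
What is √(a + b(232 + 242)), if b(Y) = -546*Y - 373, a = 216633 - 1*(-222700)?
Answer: 2*√45039 ≈ 424.45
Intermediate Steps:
a = 439333 (a = 216633 + 222700 = 439333)
b(Y) = -373 - 546*Y
√(a + b(232 + 242)) = √(439333 + (-373 - 546*(232 + 242))) = √(439333 + (-373 - 546*474)) = √(439333 + (-373 - 258804)) = √(439333 - 259177) = √180156 = 2*√45039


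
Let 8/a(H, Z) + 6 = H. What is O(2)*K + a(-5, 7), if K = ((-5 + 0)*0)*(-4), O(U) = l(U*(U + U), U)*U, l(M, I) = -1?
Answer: -8/11 ≈ -0.72727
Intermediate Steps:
O(U) = -U
a(H, Z) = 8/(-6 + H)
K = 0 (K = -5*0*(-4) = 0*(-4) = 0)
O(2)*K + a(-5, 7) = -1*2*0 + 8/(-6 - 5) = -2*0 + 8/(-11) = 0 + 8*(-1/11) = 0 - 8/11 = -8/11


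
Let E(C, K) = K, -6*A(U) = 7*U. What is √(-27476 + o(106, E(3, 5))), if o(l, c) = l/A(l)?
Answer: I*√1346366/7 ≈ 165.76*I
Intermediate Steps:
A(U) = -7*U/6
o(l, c) = -6/7 (o(l, c) = l/((-7*l/6)) = l*(-6/(7*l)) = -6/7)
√(-27476 + o(106, E(3, 5))) = √(-27476 - 6/7) = √(-192338/7) = I*√1346366/7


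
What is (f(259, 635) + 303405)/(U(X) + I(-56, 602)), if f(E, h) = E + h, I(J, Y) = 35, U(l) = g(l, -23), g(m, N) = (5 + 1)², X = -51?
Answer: 304299/71 ≈ 4285.9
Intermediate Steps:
g(m, N) = 36 (g(m, N) = 6² = 36)
U(l) = 36
(f(259, 635) + 303405)/(U(X) + I(-56, 602)) = ((259 + 635) + 303405)/(36 + 35) = (894 + 303405)/71 = 304299*(1/71) = 304299/71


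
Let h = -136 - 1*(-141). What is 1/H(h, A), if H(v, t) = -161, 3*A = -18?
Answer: -1/161 ≈ -0.0062112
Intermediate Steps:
A = -6 (A = (1/3)*(-18) = -6)
h = 5 (h = -136 + 141 = 5)
1/H(h, A) = 1/(-161) = -1/161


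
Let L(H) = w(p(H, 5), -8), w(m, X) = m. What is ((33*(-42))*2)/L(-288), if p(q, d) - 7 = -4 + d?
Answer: -693/2 ≈ -346.50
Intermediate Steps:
p(q, d) = 3 + d (p(q, d) = 7 + (-4 + d) = 3 + d)
L(H) = 8 (L(H) = 3 + 5 = 8)
((33*(-42))*2)/L(-288) = ((33*(-42))*2)/8 = -1386*2*(⅛) = -2772*⅛ = -693/2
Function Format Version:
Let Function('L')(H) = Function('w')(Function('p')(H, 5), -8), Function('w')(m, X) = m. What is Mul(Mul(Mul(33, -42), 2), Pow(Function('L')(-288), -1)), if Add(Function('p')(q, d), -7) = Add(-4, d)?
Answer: Rational(-693, 2) ≈ -346.50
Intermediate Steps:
Function('p')(q, d) = Add(3, d) (Function('p')(q, d) = Add(7, Add(-4, d)) = Add(3, d))
Function('L')(H) = 8 (Function('L')(H) = Add(3, 5) = 8)
Mul(Mul(Mul(33, -42), 2), Pow(Function('L')(-288), -1)) = Mul(Mul(Mul(33, -42), 2), Pow(8, -1)) = Mul(Mul(-1386, 2), Rational(1, 8)) = Mul(-2772, Rational(1, 8)) = Rational(-693, 2)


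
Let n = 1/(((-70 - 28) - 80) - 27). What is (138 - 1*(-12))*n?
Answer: -30/41 ≈ -0.73171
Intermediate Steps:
n = -1/205 (n = 1/((-98 - 80) - 27) = 1/(-178 - 27) = 1/(-205) = -1/205 ≈ -0.0048781)
(138 - 1*(-12))*n = (138 - 1*(-12))*(-1/205) = (138 + 12)*(-1/205) = 150*(-1/205) = -30/41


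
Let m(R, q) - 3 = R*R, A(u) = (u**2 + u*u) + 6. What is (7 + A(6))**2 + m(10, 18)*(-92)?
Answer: -2251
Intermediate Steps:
A(u) = 6 + 2*u**2 (A(u) = (u**2 + u**2) + 6 = 2*u**2 + 6 = 6 + 2*u**2)
m(R, q) = 3 + R**2 (m(R, q) = 3 + R*R = 3 + R**2)
(7 + A(6))**2 + m(10, 18)*(-92) = (7 + (6 + 2*6**2))**2 + (3 + 10**2)*(-92) = (7 + (6 + 2*36))**2 + (3 + 100)*(-92) = (7 + (6 + 72))**2 + 103*(-92) = (7 + 78)**2 - 9476 = 85**2 - 9476 = 7225 - 9476 = -2251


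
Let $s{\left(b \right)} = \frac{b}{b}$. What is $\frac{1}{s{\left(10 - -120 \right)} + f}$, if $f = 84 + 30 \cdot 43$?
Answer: $\frac{1}{1375} \approx 0.00072727$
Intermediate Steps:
$s{\left(b \right)} = 1$
$f = 1374$ ($f = 84 + 1290 = 1374$)
$\frac{1}{s{\left(10 - -120 \right)} + f} = \frac{1}{1 + 1374} = \frac{1}{1375}$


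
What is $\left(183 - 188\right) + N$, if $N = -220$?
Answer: $-225$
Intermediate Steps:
$\left(183 - 188\right) + N = \left(183 - 188\right) - 220 = -5 - 220 = -225$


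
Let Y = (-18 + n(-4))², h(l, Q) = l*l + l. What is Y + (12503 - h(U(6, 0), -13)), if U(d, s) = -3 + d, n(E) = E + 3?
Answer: 12852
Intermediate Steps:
n(E) = 3 + E
h(l, Q) = l + l² (h(l, Q) = l² + l = l + l²)
Y = 361 (Y = (-18 + (3 - 4))² = (-18 - 1)² = (-19)² = 361)
Y + (12503 - h(U(6, 0), -13)) = 361 + (12503 - (-3 + 6)*(1 + (-3 + 6))) = 361 + (12503 - 3*(1 + 3)) = 361 + (12503 - 3*4) = 361 + (12503 - 1*12) = 361 + (12503 - 12) = 361 + 12491 = 12852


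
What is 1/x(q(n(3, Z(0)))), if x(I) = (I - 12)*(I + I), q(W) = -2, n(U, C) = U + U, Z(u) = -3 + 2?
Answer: 1/56 ≈ 0.017857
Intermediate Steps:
Z(u) = -1
n(U, C) = 2*U
x(I) = 2*I*(-12 + I) (x(I) = (-12 + I)*(2*I) = 2*I*(-12 + I))
1/x(q(n(3, Z(0)))) = 1/(2*(-2)*(-12 - 2)) = 1/(2*(-2)*(-14)) = 1/56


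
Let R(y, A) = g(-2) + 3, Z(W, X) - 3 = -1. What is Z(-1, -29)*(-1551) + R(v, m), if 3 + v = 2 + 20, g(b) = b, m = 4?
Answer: -3101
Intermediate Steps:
Z(W, X) = 2 (Z(W, X) = 3 - 1 = 2)
v = 19 (v = -3 + (2 + 20) = -3 + 22 = 19)
R(y, A) = 1 (R(y, A) = -2 + 3 = 1)
Z(-1, -29)*(-1551) + R(v, m) = 2*(-1551) + 1 = -3102 + 1 = -3101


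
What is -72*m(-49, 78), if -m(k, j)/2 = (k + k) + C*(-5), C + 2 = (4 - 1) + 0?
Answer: -14832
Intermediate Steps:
C = 1 (C = -2 + ((4 - 1) + 0) = -2 + (3 + 0) = -2 + 3 = 1)
m(k, j) = 10 - 4*k (m(k, j) = -2*((k + k) + 1*(-5)) = -2*(2*k - 5) = -2*(-5 + 2*k) = 10 - 4*k)
-72*m(-49, 78) = -72*(10 - 4*(-49)) = -72*(10 + 196) = -72*206 = -14832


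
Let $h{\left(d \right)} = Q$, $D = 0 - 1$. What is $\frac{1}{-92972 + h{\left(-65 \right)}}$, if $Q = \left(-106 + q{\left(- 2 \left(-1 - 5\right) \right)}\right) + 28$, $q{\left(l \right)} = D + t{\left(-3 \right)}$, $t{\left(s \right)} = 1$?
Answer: $- \frac{1}{93050} \approx -1.0747 \cdot 10^{-5}$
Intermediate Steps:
$D = -1$
$q{\left(l \right)} = 0$ ($q{\left(l \right)} = -1 + 1 = 0$)
$Q = -78$ ($Q = \left(-106 + 0\right) + 28 = -106 + 28 = -78$)
$h{\left(d \right)} = -78$
$\frac{1}{-92972 + h{\left(-65 \right)}} = \frac{1}{-92972 - 78} = \frac{1}{-93050} = - \frac{1}{93050}$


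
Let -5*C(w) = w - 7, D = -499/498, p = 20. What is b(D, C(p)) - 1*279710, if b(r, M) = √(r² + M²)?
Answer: -279710 + √48137701/2490 ≈ -2.7971e+5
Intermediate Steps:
D = -499/498 (D = -499*1/498 = -499/498 ≈ -1.0020)
C(w) = 7/5 - w/5 (C(w) = -(w - 7)/5 = -(-7 + w)/5 = 7/5 - w/5)
b(r, M) = √(M² + r²)
b(D, C(p)) - 1*279710 = √((7/5 - ⅕*20)² + (-499/498)²) - 1*279710 = √((7/5 - 4)² + 249001/248004) - 279710 = √((-13/5)² + 249001/248004) - 279710 = √(169/25 + 249001/248004) - 279710 = √(48137701/6200100) - 279710 = √48137701/2490 - 279710 = -279710 + √48137701/2490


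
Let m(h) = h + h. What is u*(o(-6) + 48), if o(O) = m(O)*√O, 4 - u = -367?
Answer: 17808 - 4452*I*√6 ≈ 17808.0 - 10905.0*I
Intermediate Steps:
m(h) = 2*h
u = 371 (u = 4 - 1*(-367) = 4 + 367 = 371)
o(O) = 2*O^(3/2) (o(O) = (2*O)*√O = 2*O^(3/2))
u*(o(-6) + 48) = 371*(2*(-6)^(3/2) + 48) = 371*(2*(-6*I*√6) + 48) = 371*(-12*I*√6 + 48) = 371*(48 - 12*I*√6) = 17808 - 4452*I*√6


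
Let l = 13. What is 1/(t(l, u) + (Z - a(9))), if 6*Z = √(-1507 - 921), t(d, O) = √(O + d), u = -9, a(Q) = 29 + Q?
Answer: -324/12271 - 3*I*√607/12271 ≈ -0.026404 - 0.0060233*I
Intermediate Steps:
Z = I*√607/3 (Z = √(-1507 - 921)/6 = √(-2428)/6 = (2*I*√607)/6 = I*√607/3 ≈ 8.2125*I)
1/(t(l, u) + (Z - a(9))) = 1/(√(-9 + 13) + (I*√607/3 - (29 + 9))) = 1/(√4 + (I*√607/3 - 1*38)) = 1/(2 + (I*√607/3 - 38)) = 1/(2 + (-38 + I*√607/3)) = 1/(-36 + I*√607/3)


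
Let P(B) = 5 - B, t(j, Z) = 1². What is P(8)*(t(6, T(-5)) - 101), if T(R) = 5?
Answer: 300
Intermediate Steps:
t(j, Z) = 1
P(8)*(t(6, T(-5)) - 101) = (5 - 1*8)*(1 - 101) = (5 - 8)*(-100) = -3*(-100) = 300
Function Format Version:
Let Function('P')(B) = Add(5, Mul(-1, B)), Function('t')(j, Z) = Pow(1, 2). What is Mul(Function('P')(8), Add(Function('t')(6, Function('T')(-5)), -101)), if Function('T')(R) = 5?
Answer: 300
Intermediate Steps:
Function('t')(j, Z) = 1
Mul(Function('P')(8), Add(Function('t')(6, Function('T')(-5)), -101)) = Mul(Add(5, Mul(-1, 8)), Add(1, -101)) = Mul(Add(5, -8), -100) = Mul(-3, -100) = 300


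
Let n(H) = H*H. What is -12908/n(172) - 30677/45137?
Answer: -372544191/333833252 ≈ -1.1160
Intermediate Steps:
n(H) = H²
-12908/n(172) - 30677/45137 = -12908/(172²) - 30677/45137 = -12908/29584 - 30677*1/45137 = -12908*1/29584 - 30677/45137 = -3227/7396 - 30677/45137 = -372544191/333833252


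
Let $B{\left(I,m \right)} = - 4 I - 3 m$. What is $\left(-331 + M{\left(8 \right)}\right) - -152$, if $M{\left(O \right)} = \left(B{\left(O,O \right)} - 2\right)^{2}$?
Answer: $3185$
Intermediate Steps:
$M{\left(O \right)} = \left(-2 - 7 O\right)^{2}$ ($M{\left(O \right)} = \left(\left(- 4 O - 3 O\right) - 2\right)^{2} = \left(- 7 O - 2\right)^{2} = \left(-2 - 7 O\right)^{2}$)
$\left(-331 + M{\left(8 \right)}\right) - -152 = \left(-331 + \left(2 + 7 \cdot 8\right)^{2}\right) - -152 = \left(-331 + \left(2 + 56\right)^{2}\right) + 152 = \left(-331 + 58^{2}\right) + 152 = \left(-331 + 3364\right) + 152 = 3033 + 152 = 3185$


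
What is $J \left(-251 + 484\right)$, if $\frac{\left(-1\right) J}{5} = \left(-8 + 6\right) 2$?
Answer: $4660$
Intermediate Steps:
$J = 20$ ($J = - 5 \left(-8 + 6\right) 2 = - 5 \left(\left(-2\right) 2\right) = \left(-5\right) \left(-4\right) = 20$)
$J \left(-251 + 484\right) = 20 \left(-251 + 484\right) = 20 \cdot 233 = 4660$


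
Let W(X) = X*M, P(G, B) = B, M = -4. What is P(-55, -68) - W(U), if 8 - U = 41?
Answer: -200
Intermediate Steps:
U = -33 (U = 8 - 1*41 = 8 - 41 = -33)
W(X) = -4*X (W(X) = X*(-4) = -4*X)
P(-55, -68) - W(U) = -68 - (-4)*(-33) = -68 - 1*132 = -68 - 132 = -200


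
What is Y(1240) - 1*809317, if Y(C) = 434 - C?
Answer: -810123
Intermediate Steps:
Y(1240) - 1*809317 = (434 - 1*1240) - 1*809317 = (434 - 1240) - 809317 = -806 - 809317 = -810123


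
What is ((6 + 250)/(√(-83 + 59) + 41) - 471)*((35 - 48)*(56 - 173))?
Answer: 1521*(-942*√6 + 19055*I)/(-41*I + 2*√6) ≈ -7.0703e+5 - 1118.8*I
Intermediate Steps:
((6 + 250)/(√(-83 + 59) + 41) - 471)*((35 - 48)*(56 - 173)) = (256/(√(-24) + 41) - 471)*(-13*(-117)) = (256/(2*I*√6 + 41) - 471)*1521 = (256/(41 + 2*I*√6) - 471)*1521 = (-471 + 256/(41 + 2*I*√6))*1521 = -716391 + 389376/(41 + 2*I*√6)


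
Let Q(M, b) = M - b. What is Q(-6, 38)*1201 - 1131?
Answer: -53975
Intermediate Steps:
Q(-6, 38)*1201 - 1131 = (-6 - 1*38)*1201 - 1131 = (-6 - 38)*1201 - 1131 = -44*1201 - 1131 = -52844 - 1131 = -53975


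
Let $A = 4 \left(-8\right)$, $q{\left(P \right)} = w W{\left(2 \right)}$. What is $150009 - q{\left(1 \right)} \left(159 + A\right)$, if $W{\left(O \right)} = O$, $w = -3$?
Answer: $150771$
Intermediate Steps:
$q{\left(P \right)} = -6$ ($q{\left(P \right)} = \left(-3\right) 2 = -6$)
$A = -32$
$150009 - q{\left(1 \right)} \left(159 + A\right) = 150009 - - 6 \left(159 - 32\right) = 150009 - \left(-6\right) 127 = 150009 - -762 = 150009 + 762 = 150771$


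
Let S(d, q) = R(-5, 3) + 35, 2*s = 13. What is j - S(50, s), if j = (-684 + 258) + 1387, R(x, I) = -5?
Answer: 931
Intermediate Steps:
s = 13/2 (s = (1/2)*13 = 13/2 ≈ 6.5000)
S(d, q) = 30 (S(d, q) = -5 + 35 = 30)
j = 961 (j = -426 + 1387 = 961)
j - S(50, s) = 961 - 1*30 = 961 - 30 = 931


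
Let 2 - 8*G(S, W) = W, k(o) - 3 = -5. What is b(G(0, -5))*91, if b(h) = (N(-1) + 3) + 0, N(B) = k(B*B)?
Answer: 91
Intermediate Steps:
k(o) = -2 (k(o) = 3 - 5 = -2)
N(B) = -2
G(S, W) = ¼ - W/8
b(h) = 1 (b(h) = (-2 + 3) + 0 = 1 + 0 = 1)
b(G(0, -5))*91 = 1*91 = 91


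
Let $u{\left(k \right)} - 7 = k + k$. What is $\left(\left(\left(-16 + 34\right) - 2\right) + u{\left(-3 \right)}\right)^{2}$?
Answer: $289$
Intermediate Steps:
$u{\left(k \right)} = 7 + 2 k$ ($u{\left(k \right)} = 7 + \left(k + k\right) = 7 + 2 k$)
$\left(\left(\left(-16 + 34\right) - 2\right) + u{\left(-3 \right)}\right)^{2} = \left(\left(\left(-16 + 34\right) - 2\right) + \left(7 + 2 \left(-3\right)\right)\right)^{2} = \left(\left(18 - 2\right) + \left(7 - 6\right)\right)^{2} = \left(16 + 1\right)^{2} = 17^{2} = 289$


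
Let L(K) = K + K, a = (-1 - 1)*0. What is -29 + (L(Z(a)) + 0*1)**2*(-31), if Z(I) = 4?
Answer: -2013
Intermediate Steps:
a = 0 (a = -2*0 = 0)
L(K) = 2*K
-29 + (L(Z(a)) + 0*1)**2*(-31) = -29 + (2*4 + 0*1)**2*(-31) = -29 + (8 + 0)**2*(-31) = -29 + 8**2*(-31) = -29 + 64*(-31) = -29 - 1984 = -2013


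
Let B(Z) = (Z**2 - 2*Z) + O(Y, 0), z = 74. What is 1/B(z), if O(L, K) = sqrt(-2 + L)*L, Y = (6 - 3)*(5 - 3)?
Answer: 1/5340 ≈ 0.00018727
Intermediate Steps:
Y = 6 (Y = 3*2 = 6)
O(L, K) = L*sqrt(-2 + L)
B(Z) = 12 + Z**2 - 2*Z (B(Z) = (Z**2 - 2*Z) + 6*sqrt(-2 + 6) = (Z**2 - 2*Z) + 6*sqrt(4) = (Z**2 - 2*Z) + 6*2 = (Z**2 - 2*Z) + 12 = 12 + Z**2 - 2*Z)
1/B(z) = 1/(12 + 74**2 - 2*74) = 1/(12 + 5476 - 148) = 1/5340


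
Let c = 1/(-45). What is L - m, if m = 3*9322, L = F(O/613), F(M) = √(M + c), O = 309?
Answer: -27966 + 2*√10184995/9195 ≈ -27965.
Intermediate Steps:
c = -1/45 ≈ -0.022222
F(M) = √(-1/45 + M) (F(M) = √(M - 1/45) = √(-1/45 + M))
L = 2*√10184995/9195 (L = √(-5 + 225*(309/613))/15 = √(-5 + 69525/613)/15 = √(66460/613)/15 = (2*√10184995/613)/15 = 2*√10184995/9195 ≈ 0.69416)
m = 27966
L - m = 2*√10184995/9195 - 1*27966 = 2*√10184995/9195 - 27966 = -27966 + 2*√10184995/9195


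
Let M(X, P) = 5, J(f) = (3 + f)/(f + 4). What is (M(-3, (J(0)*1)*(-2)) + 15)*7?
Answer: 140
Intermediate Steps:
J(f) = (3 + f)/(4 + f)
(M(-3, (J(0)*1)*(-2)) + 15)*7 = (5 + 15)*7 = 20*7 = 140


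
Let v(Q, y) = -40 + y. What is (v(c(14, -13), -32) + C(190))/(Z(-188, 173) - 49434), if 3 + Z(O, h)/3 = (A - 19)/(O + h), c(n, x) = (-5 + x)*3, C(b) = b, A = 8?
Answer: -295/123602 ≈ -0.0023867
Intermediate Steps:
c(n, x) = -15 + 3*x
Z(O, h) = -9 - 33/(O + h) (Z(O, h) = -9 + 3*((8 - 19)/(O + h)) = -9 + 3*(-11/(O + h)) = -9 - 33/(O + h))
(v(c(14, -13), -32) + C(190))/(Z(-188, 173) - 49434) = ((-40 - 32) + 190)/(3*(-11 - 3*(-188) - 3*173)/(-188 + 173) - 49434) = (-72 + 190)/(3*(-11 + 564 - 519)/(-15) - 49434) = 118/(3*(-1/15)*34 - 49434) = 118/(-34/5 - 49434) = 118/(-247204/5) = 118*(-5/247204) = -295/123602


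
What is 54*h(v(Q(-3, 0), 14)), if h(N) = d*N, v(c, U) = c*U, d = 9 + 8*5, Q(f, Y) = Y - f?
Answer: 111132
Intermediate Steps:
d = 49 (d = 9 + 40 = 49)
v(c, U) = U*c
h(N) = 49*N
54*h(v(Q(-3, 0), 14)) = 54*(49*(14*(0 - 1*(-3)))) = 54*(49*(14*(0 + 3))) = 54*(49*(14*3)) = 54*(49*42) = 54*2058 = 111132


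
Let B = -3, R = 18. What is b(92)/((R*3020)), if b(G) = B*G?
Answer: -23/4530 ≈ -0.0050773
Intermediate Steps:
b(G) = -3*G
b(92)/((R*3020)) = (-3*92)/((18*3020)) = -276/54360 = -276*1/54360 = -23/4530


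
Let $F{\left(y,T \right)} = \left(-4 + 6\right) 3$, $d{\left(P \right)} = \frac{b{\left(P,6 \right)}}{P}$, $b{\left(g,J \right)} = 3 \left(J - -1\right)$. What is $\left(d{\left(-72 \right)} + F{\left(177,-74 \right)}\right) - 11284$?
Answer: $- \frac{270679}{24} \approx -11278.0$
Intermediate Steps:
$b{\left(g,J \right)} = 3 + 3 J$ ($b{\left(g,J \right)} = 3 \left(J + 1\right) = 3 \left(1 + J\right) = 3 + 3 J$)
$d{\left(P \right)} = \frac{21}{P}$ ($d{\left(P \right)} = \frac{3 + 3 \cdot 6}{P} = \frac{3 + 18}{P} = \frac{21}{P}$)
$F{\left(y,T \right)} = 6$ ($F{\left(y,T \right)} = 2 \cdot 3 = 6$)
$\left(d{\left(-72 \right)} + F{\left(177,-74 \right)}\right) - 11284 = \left(\frac{21}{-72} + 6\right) - 11284 = \left(21 \left(- \frac{1}{72}\right) + 6\right) - 11284 = \left(- \frac{7}{24} + 6\right) - 11284 = \frac{137}{24} - 11284 = - \frac{270679}{24}$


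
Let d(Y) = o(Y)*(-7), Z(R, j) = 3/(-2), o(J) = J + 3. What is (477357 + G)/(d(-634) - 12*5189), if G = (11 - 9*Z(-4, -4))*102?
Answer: -479856/57851 ≈ -8.2947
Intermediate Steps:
o(J) = 3 + J
Z(R, j) = -3/2 (Z(R, j) = 3*(-½) = -3/2)
G = 2499 (G = (11 - 9*(-3/2))*102 = (11 + 27/2)*102 = (49/2)*102 = 2499)
d(Y) = -21 - 7*Y (d(Y) = (3 + Y)*(-7) = -21 - 7*Y)
(477357 + G)/(d(-634) - 12*5189) = (477357 + 2499)/((-21 - 7*(-634)) - 12*5189) = 479856/((-21 + 4438) - 62268) = 479856/(4417 - 62268) = 479856/(-57851) = 479856*(-1/57851) = -479856/57851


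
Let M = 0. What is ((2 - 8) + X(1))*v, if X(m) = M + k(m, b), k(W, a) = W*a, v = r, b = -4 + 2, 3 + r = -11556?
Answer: 92472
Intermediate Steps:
r = -11559 (r = -3 - 11556 = -11559)
b = -2
v = -11559
X(m) = -2*m (X(m) = 0 + m*(-2) = 0 - 2*m = -2*m)
((2 - 8) + X(1))*v = ((2 - 8) - 2*1)*(-11559) = (-6 - 2)*(-11559) = -8*(-11559) = 92472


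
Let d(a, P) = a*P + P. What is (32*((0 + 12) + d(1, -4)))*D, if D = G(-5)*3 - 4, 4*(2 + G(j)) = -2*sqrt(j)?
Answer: -1280 - 192*I*sqrt(5) ≈ -1280.0 - 429.33*I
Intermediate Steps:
d(a, P) = P + P*a (d(a, P) = P*a + P = P + P*a)
G(j) = -2 - sqrt(j)/2 (G(j) = -2 + (-2*sqrt(j))/4 = -2 - sqrt(j)/2)
D = -10 - 3*I*sqrt(5)/2 (D = (-2 - I*sqrt(5)/2)*3 - 4 = (-6 - 3*I*sqrt(5)/2) - 4 = -10 - 3*I*sqrt(5)/2 ≈ -10.0 - 3.3541*I)
(32*((0 + 12) + d(1, -4)))*D = (32*((0 + 12) - 4*(1 + 1)))*(-10 - 3*I*sqrt(5)/2) = (32*(12 - 4*2))*(-10 - 3*I*sqrt(5)/2) = (32*(12 - 8))*(-10 - 3*I*sqrt(5)/2) = (32*4)*(-10 - 3*I*sqrt(5)/2) = 128*(-10 - 3*I*sqrt(5)/2) = -1280 - 192*I*sqrt(5)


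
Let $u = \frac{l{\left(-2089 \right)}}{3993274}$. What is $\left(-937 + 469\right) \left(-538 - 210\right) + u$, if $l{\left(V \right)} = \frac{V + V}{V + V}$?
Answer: $\frac{1397901469537}{3993274} \approx 3.5006 \cdot 10^{5}$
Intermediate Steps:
$l{\left(V \right)} = 1$ ($l{\left(V \right)} = \frac{2 V}{2 V} = 2 V \frac{1}{2 V} = 1$)
$u = \frac{1}{3993274}$ ($u = 1 \cdot \frac{1}{3993274} = \frac{1}{3993274} \approx 2.5042 \cdot 10^{-7}$)
$\left(-937 + 469\right) \left(-538 - 210\right) + u = \left(-937 + 469\right) \left(-538 - 210\right) + \frac{1}{3993274} = - 468 \left(-538 - 210\right) + \frac{1}{3993274} = \left(-468\right) \left(-748\right) + \frac{1}{3993274} = 350064 + \frac{1}{3993274} = \frac{1397901469537}{3993274}$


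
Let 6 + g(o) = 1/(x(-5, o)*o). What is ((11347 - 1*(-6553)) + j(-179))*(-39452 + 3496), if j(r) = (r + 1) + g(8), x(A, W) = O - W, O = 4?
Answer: -5095962979/8 ≈ -6.3700e+8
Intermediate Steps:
x(A, W) = 4 - W
g(o) = -6 + 1/(o*(4 - o)) (g(o) = -6 + 1/((4 - o)*o) = -6 + 1/(o*(4 - o)))
j(r) = -161/32 + r (j(r) = (r + 1) + (-1 - 6*8*(-4 + 8))/(8*(-4 + 8)) = (1 + r) + (1/8)*(-1 - 6*8*4)/4 = (1 + r) + (1/8)*(1/4)*(-1 - 192) = (1 + r) + (1/8)*(1/4)*(-193) = (1 + r) - 193/32 = -161/32 + r)
((11347 - 1*(-6553)) + j(-179))*(-39452 + 3496) = ((11347 - 1*(-6553)) + (-161/32 - 179))*(-39452 + 3496) = ((11347 + 6553) - 5889/32)*(-35956) = (17900 - 5889/32)*(-35956) = (566911/32)*(-35956) = -5095962979/8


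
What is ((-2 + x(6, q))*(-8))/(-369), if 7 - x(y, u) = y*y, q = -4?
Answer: -248/369 ≈ -0.67209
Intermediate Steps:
x(y, u) = 7 - y² (x(y, u) = 7 - y*y = 7 - y²)
((-2 + x(6, q))*(-8))/(-369) = ((-2 + (7 - 1*6²))*(-8))/(-369) = ((-2 + (7 - 1*36))*(-8))*(-1/369) = ((-2 + (7 - 36))*(-8))*(-1/369) = ((-2 - 29)*(-8))*(-1/369) = -31*(-8)*(-1/369) = 248*(-1/369) = -248/369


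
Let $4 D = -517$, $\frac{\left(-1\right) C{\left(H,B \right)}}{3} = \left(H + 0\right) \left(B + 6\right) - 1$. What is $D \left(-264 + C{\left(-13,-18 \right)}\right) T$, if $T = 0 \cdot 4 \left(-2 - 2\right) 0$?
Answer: $0$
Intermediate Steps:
$C{\left(H,B \right)} = 3 - 3 H \left(6 + B\right)$ ($C{\left(H,B \right)} = - 3 \left(\left(H + 0\right) \left(B + 6\right) - 1\right) = - 3 \left(H \left(6 + B\right) - 1\right) = - 3 \left(-1 + H \left(6 + B\right)\right) = 3 - 3 H \left(6 + B\right)$)
$D = - \frac{517}{4}$ ($D = \frac{1}{4} \left(-517\right) = - \frac{517}{4} \approx -129.25$)
$T = 0$ ($T = 0 \left(\left(-4\right) 0\right) = 0 \cdot 0 = 0$)
$D \left(-264 + C{\left(-13,-18 \right)}\right) T = - \frac{517 \left(-264 - \left(-237 + 702\right)\right)}{4} \cdot 0 = - \frac{517 \left(-264 + \left(3 + 234 - 702\right)\right)}{4} \cdot 0 = - \frac{517 \left(-264 - 465\right)}{4} \cdot 0 = \left(- \frac{517}{4}\right) \left(-729\right) 0 = \frac{376893}{4} \cdot 0 = 0$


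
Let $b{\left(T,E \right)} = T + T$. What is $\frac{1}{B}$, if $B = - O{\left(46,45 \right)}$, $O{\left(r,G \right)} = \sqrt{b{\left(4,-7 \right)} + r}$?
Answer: $- \frac{\sqrt{6}}{18} \approx -0.13608$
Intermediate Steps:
$b{\left(T,E \right)} = 2 T$
$O{\left(r,G \right)} = \sqrt{8 + r}$ ($O{\left(r,G \right)} = \sqrt{2 \cdot 4 + r} = \sqrt{8 + r}$)
$B = - 3 \sqrt{6}$ ($B = - \sqrt{8 + 46} = - \sqrt{54} = - 3 \sqrt{6} \approx -7.3485$)
$\frac{1}{B} = \frac{1}{\left(-3\right) \sqrt{6}} = - \frac{\sqrt{6}}{18}$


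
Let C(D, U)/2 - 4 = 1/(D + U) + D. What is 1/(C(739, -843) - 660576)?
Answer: -52/34272681 ≈ -1.5172e-6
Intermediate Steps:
C(D, U) = 8 + 2*D + 2/(D + U) (C(D, U) = 8 + 2*(1/(D + U) + D) = 8 + 2*(D + 1/(D + U)) = 8 + (2*D + 2/(D + U)) = 8 + 2*D + 2/(D + U))
1/(C(739, -843) - 660576) = 1/(2*(1 + 739**2 + 4*739 + 4*(-843) + 739*(-843))/(739 - 843) - 660576) = 1/(2*(1 + 546121 + 2956 - 3372 - 622977)/(-104) - 660576) = 1/(2*(-1/104)*(-77271) - 660576) = 1/(77271/52 - 660576) = 1/(-34272681/52) = -52/34272681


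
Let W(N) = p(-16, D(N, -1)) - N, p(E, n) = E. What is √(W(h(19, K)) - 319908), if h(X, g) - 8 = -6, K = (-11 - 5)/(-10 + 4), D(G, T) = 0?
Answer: I*√319926 ≈ 565.62*I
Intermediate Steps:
K = 8/3 (K = -16/(-6) = -16*(-⅙) = 8/3 ≈ 2.6667)
h(X, g) = 2 (h(X, g) = 8 - 6 = 2)
W(N) = -16 - N
√(W(h(19, K)) - 319908) = √((-16 - 1*2) - 319908) = √((-16 - 2) - 319908) = √(-18 - 319908) = √(-319926) = I*√319926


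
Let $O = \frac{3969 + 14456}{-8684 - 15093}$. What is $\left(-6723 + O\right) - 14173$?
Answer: $- \frac{496862617}{23777} \approx -20897.0$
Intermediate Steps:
$O = - \frac{18425}{23777}$ ($O = \frac{18425}{-23777} = 18425 \left(- \frac{1}{23777}\right) = - \frac{18425}{23777} \approx -0.77491$)
$\left(-6723 + O\right) - 14173 = \left(-6723 - \frac{18425}{23777}\right) - 14173 = - \frac{159871196}{23777} - 14173 = - \frac{496862617}{23777}$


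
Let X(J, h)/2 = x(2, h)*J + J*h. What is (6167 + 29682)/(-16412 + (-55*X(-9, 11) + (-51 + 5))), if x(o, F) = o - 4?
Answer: -35849/7548 ≈ -4.7495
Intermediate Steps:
x(o, F) = -4 + o
X(J, h) = -4*J + 2*J*h (X(J, h) = 2*((-4 + 2)*J + J*h) = 2*(-2*J + J*h) = -4*J + 2*J*h)
(6167 + 29682)/(-16412 + (-55*X(-9, 11) + (-51 + 5))) = (6167 + 29682)/(-16412 + (-110*(-9)*(-2 + 11) + (-51 + 5))) = 35849/(-16412 + (-110*(-9)*9 - 46)) = 35849/(-16412 + (-55*(-162) - 46)) = 35849/(-16412 + (8910 - 46)) = 35849/(-16412 + 8864) = 35849/(-7548) = 35849*(-1/7548) = -35849/7548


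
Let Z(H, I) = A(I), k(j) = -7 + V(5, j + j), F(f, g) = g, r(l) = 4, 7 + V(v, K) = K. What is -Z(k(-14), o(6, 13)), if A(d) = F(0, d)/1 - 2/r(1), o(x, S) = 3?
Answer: -5/2 ≈ -2.5000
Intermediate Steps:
V(v, K) = -7 + K
A(d) = -½ + d (A(d) = d/1 - 2/4 = d*1 - 2*¼ = d - ½ = -½ + d)
k(j) = -14 + 2*j (k(j) = -7 + (-7 + (j + j)) = -7 + (-7 + 2*j) = -14 + 2*j)
Z(H, I) = -½ + I
-Z(k(-14), o(6, 13)) = -(-½ + 3) = -1*5/2 = -5/2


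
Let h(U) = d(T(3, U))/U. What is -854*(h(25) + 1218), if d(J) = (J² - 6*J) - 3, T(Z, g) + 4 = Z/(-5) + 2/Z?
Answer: -5857898564/5625 ≈ -1.0414e+6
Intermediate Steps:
T(Z, g) = -4 + 2/Z - Z/5 (T(Z, g) = -4 + (Z/(-5) + 2/Z) = -4 + (Z*(-⅕) + 2/Z) = -4 + (-Z/5 + 2/Z) = -4 + (2/Z - Z/5) = -4 + 2/Z - Z/5)
d(J) = -3 + J² - 6*J
h(U) = 8116/(225*U) (h(U) = (-3 + (-4 + 2/3 - ⅕*3)² - 6*(-4 + 2/3 - ⅕*3))/U = (-3 + (-4 + 2*(⅓) - ⅗)² - 6*(-4 + 2*(⅓) - ⅗))/U = (-3 + (-4 + ⅔ - ⅗)² - 6*(-4 + ⅔ - ⅗))/U = (-3 + (-59/15)² - 6*(-59/15))/U = (-3 + 3481/225 + 118/5)/U = 8116/(225*U))
-854*(h(25) + 1218) = -854*((8116/225)/25 + 1218) = -854*((8116/225)*(1/25) + 1218) = -854*(8116/5625 + 1218) = -854*6859366/5625 = -5857898564/5625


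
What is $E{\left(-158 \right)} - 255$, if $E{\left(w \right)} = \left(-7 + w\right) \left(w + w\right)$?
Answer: $51885$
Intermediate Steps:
$E{\left(w \right)} = 2 w \left(-7 + w\right)$ ($E{\left(w \right)} = \left(-7 + w\right) 2 w = 2 w \left(-7 + w\right)$)
$E{\left(-158 \right)} - 255 = 2 \left(-158\right) \left(-7 - 158\right) - 255 = 2 \left(-158\right) \left(-165\right) - 255 = 52140 - 255 = 51885$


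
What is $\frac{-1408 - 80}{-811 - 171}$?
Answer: $\frac{744}{491} \approx 1.5153$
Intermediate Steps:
$\frac{-1408 - 80}{-811 - 171} = - \frac{1488}{-982} = \left(-1488\right) \left(- \frac{1}{982}\right) = \frac{744}{491}$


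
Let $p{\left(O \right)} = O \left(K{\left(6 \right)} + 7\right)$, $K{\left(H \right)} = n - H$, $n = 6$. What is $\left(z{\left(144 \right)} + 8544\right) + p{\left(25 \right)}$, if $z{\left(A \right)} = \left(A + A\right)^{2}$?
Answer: $91663$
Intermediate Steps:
$z{\left(A \right)} = 4 A^{2}$ ($z{\left(A \right)} = \left(2 A\right)^{2} = 4 A^{2}$)
$K{\left(H \right)} = 6 - H$
$p{\left(O \right)} = 7 O$ ($p{\left(O \right)} = O \left(\left(6 - 6\right) + 7\right) = O \left(0 + 7\right) = O 7 = 7 O$)
$\left(z{\left(144 \right)} + 8544\right) + p{\left(25 \right)} = \left(4 \cdot 144^{2} + 8544\right) + 7 \cdot 25 = \left(4 \cdot 20736 + 8544\right) + 175 = \left(82944 + 8544\right) + 175 = 91488 + 175 = 91663$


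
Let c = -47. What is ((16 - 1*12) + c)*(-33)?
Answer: 1419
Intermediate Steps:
((16 - 1*12) + c)*(-33) = ((16 - 1*12) - 47)*(-33) = ((16 - 12) - 47)*(-33) = (4 - 47)*(-33) = -43*(-33) = 1419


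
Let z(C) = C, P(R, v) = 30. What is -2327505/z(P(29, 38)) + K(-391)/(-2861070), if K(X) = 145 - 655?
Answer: -14798121589/190738 ≈ -77584.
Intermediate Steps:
K(X) = -510
-2327505/z(P(29, 38)) + K(-391)/(-2861070) = -2327505/30 - 510/(-2861070) = -2327505*1/30 - 510*(-1/2861070) = -155167/2 + 17/95369 = -14798121589/190738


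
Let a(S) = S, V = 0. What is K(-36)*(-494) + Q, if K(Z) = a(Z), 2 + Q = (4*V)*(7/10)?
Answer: 17782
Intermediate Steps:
Q = -2 (Q = -2 + (4*0)*(7/10) = -2 + 0*(7*(1/10)) = -2 + 0*(7/10) = -2 + 0 = -2)
K(Z) = Z
K(-36)*(-494) + Q = -36*(-494) - 2 = 17784 - 2 = 17782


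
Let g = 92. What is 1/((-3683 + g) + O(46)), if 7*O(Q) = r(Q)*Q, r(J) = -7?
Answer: -1/3637 ≈ -0.00027495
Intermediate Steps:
O(Q) = -Q (O(Q) = (-7*Q)/7 = -Q)
1/((-3683 + g) + O(46)) = 1/((-3683 + 92) - 1*46) = 1/(-3591 - 46) = 1/(-3637) = -1/3637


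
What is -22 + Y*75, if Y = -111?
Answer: -8347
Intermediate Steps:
-22 + Y*75 = -22 - 111*75 = -22 - 8325 = -8347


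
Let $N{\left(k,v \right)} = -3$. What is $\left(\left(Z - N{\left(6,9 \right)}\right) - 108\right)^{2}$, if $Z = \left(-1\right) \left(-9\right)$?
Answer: $9216$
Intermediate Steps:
$Z = 9$
$\left(\left(Z - N{\left(6,9 \right)}\right) - 108\right)^{2} = \left(\left(9 - -3\right) - 108\right)^{2} = \left(\left(9 + 3\right) - 108\right)^{2} = \left(12 - 108\right)^{2} = \left(-96\right)^{2} = 9216$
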